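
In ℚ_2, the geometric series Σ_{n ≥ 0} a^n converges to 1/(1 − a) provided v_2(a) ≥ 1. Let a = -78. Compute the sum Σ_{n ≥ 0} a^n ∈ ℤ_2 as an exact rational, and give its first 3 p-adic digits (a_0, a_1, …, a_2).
Σ a^n = 1/(1 − a) = 1/79;  first 3 digits = (1, 1, 1)

v_2(a) = 1 ≥ 1, so the series converges in ℤ_2 to 1/(1 − a) = 1/(1 − (-78)) = 1/79. Expand this rational in ℤ_2: compute digits iteratively via d_i = x_i mod 2, x_{i+1} = (x_i − d_i)/2. The first 3 digits are (1, 1, 1).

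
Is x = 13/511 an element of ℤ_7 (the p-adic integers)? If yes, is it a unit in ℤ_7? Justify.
x ∉ ℤ_7 (v_7(x) = -1 < 0)

ℤ_7 = {x ∈ ℚ_7 : v_7(x) ≥ 0} and ℤ_7^× = {x ∈ ℤ_7 : v_7(x) = 0}. Here v_7(13/511) = v_7(num) − v_7(den) = -1; compare against these criteria.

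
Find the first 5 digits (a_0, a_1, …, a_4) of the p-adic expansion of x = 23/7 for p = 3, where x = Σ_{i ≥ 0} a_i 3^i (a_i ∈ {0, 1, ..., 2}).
(a_0, …, a_4) = (2, 0, 1, 1, 0)

v_3(23/7) = 0 (numerator and denominator both coprime to 3), so x ∈ ℤ_3^×. Compute digits iteratively via a_i = x_i mod 3, x_{i+1} = (x_i − a_i)/3, with x_0 = x:
  x_0 = 23/7;  a_0 = 2;  x_1 = (x_0 − 2)/3 = 3/7
  x_1 = 3/7;  a_1 = 0;  x_2 = (x_1 − 0)/3 = 1/7
  x_2 = 1/7;  a_2 = 1;  x_3 = (x_2 − 1)/3 = -2/7
  x_3 = -2/7;  a_3 = 1;  x_4 = (x_3 − 1)/3 = -3/7
  x_4 = -3/7;  a_4 = 0;  x_5 = (x_4 − 0)/3 = -1/7
Digits: (2, 0, 1, 1, 0).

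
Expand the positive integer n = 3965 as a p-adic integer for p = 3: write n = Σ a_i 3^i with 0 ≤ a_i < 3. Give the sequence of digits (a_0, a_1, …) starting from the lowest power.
(a_0, a_1, …) = (2, 1, 2, 2, 0, 1, 2, 1)

Repeated division by 3 gives the digits low-to-high: 3965 = 2 + 1·3^1 + 2·3^2 + 2·3^3 + 1·3^5 + 2·3^6 + 1·3^7. Digit sequence: (2, 1, 2, 2, 0, 1, 2, 1).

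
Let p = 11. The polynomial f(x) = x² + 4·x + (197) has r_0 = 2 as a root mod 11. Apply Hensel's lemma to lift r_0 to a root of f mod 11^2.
r_1 = 112 (mod 121)

Hensel: r_{i+1} = r_i − f(r_i)·(f′(r_i))^{-1} mod 11^{i+2}, f′(x) = 2x + 4. Iterate:
  r_0 = 2 (mod 11)
  r_1 = 112 (mod 121)
Final: r = 112 satisfies f(r) ≡ 0 mod 11^2.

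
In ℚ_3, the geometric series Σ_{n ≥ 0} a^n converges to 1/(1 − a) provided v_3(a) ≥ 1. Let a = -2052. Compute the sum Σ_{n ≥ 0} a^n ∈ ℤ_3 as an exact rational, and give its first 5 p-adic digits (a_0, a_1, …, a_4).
Σ a^n = 1/(1 − a) = 1/2053;  first 5 digits = (1, 0, 0, 2, 1)

v_3(a) = 3 ≥ 1, so the series converges in ℤ_3 to 1/(1 − a) = 1/(1 − (-2052)) = 1/2053. Expand this rational in ℤ_3: compute digits iteratively via d_i = x_i mod 3, x_{i+1} = (x_i − d_i)/3. The first 5 digits are (1, 0, 0, 2, 1).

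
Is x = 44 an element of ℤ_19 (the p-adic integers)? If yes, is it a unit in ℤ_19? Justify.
x ∈ ℤ_19^× (unit); v_19(x) = 0

ℤ_19 = {x ∈ ℚ_19 : v_19(x) ≥ 0} and ℤ_19^× = {x ∈ ℤ_19 : v_19(x) = 0}. Here v_19(44) = v_19(num) − v_19(den) = 0; compare against these criteria.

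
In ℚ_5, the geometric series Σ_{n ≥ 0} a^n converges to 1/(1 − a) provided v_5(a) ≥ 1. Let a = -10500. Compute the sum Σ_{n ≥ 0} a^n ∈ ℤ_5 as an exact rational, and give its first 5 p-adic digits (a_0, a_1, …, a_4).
Σ a^n = 1/(1 − a) = 1/10501;  first 5 digits = (1, 0, 0, 1, 3)

v_5(a) = 3 ≥ 1, so the series converges in ℤ_5 to 1/(1 − a) = 1/(1 − (-10500)) = 1/10501. Expand this rational in ℤ_5: compute digits iteratively via d_i = x_i mod 5, x_{i+1} = (x_i − d_i)/5. The first 5 digits are (1, 0, 0, 1, 3).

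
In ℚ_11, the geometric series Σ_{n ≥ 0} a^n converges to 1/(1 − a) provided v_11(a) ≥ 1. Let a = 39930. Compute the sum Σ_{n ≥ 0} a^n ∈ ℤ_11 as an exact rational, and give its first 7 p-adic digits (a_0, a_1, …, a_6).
Σ a^n = 1/(1 − a) = -1/39929;  first 7 digits = (1, 0, 0, 8, 2, 0, 9)

v_11(a) = 3 ≥ 1, so the series converges in ℤ_11 to 1/(1 − a) = 1/(1 − 39930) = -1/39929. Expand this rational in ℤ_11: compute digits iteratively via d_i = x_i mod 11, x_{i+1} = (x_i − d_i)/11. The first 7 digits are (1, 0, 0, 8, 2, 0, 9).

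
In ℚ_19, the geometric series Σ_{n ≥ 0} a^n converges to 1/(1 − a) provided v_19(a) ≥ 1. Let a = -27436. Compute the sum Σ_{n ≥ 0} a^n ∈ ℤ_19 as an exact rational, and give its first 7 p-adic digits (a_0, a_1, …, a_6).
Σ a^n = 1/(1 − a) = 1/27437;  first 7 digits = (1, 0, 0, 15, 18, 18, 15)

v_19(a) = 3 ≥ 1, so the series converges in ℤ_19 to 1/(1 − a) = 1/(1 − (-27436)) = 1/27437. Expand this rational in ℤ_19: compute digits iteratively via d_i = x_i mod 19, x_{i+1} = (x_i − d_i)/19. The first 7 digits are (1, 0, 0, 15, 18, 18, 15).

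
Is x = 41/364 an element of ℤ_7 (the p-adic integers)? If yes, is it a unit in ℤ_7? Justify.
x ∉ ℤ_7 (v_7(x) = -1 < 0)

ℤ_7 = {x ∈ ℚ_7 : v_7(x) ≥ 0} and ℤ_7^× = {x ∈ ℤ_7 : v_7(x) = 0}. Here v_7(41/364) = v_7(num) − v_7(den) = -1; compare against these criteria.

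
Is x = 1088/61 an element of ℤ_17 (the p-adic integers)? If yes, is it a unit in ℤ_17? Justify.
x ∈ ℤ_17 but not a unit; v_17(x) = 1 > 0

ℤ_17 = {x ∈ ℚ_17 : v_17(x) ≥ 0} and ℤ_17^× = {x ∈ ℤ_17 : v_17(x) = 0}. Here v_17(1088/61) = v_17(num) − v_17(den) = 1; compare against these criteria.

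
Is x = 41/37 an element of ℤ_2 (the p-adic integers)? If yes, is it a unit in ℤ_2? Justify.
x ∈ ℤ_2^× (unit); v_2(x) = 0

ℤ_2 = {x ∈ ℚ_2 : v_2(x) ≥ 0} and ℤ_2^× = {x ∈ ℤ_2 : v_2(x) = 0}. Here v_2(41/37) = v_2(num) − v_2(den) = 0; compare against these criteria.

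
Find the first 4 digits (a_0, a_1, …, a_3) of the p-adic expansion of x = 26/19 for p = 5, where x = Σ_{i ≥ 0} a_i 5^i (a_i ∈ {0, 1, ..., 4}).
(a_0, …, a_3) = (4, 0, 2, 3)

v_5(26/19) = 0 (numerator and denominator both coprime to 5), so x ∈ ℤ_5^×. Compute digits iteratively via a_i = x_i mod 5, x_{i+1} = (x_i − a_i)/5, with x_0 = x:
  x_0 = 26/19;  a_0 = 4;  x_1 = (x_0 − 4)/5 = -10/19
  x_1 = -10/19;  a_1 = 0;  x_2 = (x_1 − 0)/5 = -2/19
  x_2 = -2/19;  a_2 = 2;  x_3 = (x_2 − 2)/5 = -8/19
  x_3 = -8/19;  a_3 = 3;  x_4 = (x_3 − 3)/5 = -13/19
Digits: (4, 0, 2, 3).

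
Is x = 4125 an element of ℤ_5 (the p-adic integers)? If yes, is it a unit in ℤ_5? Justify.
x ∈ ℤ_5 but not a unit; v_5(x) = 3 > 0

ℤ_5 = {x ∈ ℚ_5 : v_5(x) ≥ 0} and ℤ_5^× = {x ∈ ℤ_5 : v_5(x) = 0}. Here v_5(4125) = v_5(num) − v_5(den) = 3; compare against these criteria.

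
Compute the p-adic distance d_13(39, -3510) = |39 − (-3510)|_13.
d_13(39, -3510) = 1/169

Step 1 — x − y = 39 − (-3510) = 3549. Step 2 — v_13(3549) = 2 (factor: 3549 = (13^2 · 21); the sign does not affect v_p). Step 3 — |x − y|_13 = 13^{-2} = 1/169.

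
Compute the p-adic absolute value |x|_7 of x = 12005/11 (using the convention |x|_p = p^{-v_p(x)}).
|12005/11|_7 = 1/2401

Step 1 — compute v_7(x) by factoring powers of 7 out of the numerator and denominator: v_7(12005/11) = 4. Step 2 — apply |x|_p = p^{-v_p(x)} = 7^{-4} = 1/2401.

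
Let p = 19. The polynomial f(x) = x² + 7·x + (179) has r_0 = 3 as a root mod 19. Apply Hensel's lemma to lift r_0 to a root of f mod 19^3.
r_2 = 2986 (mod 6859)

Hensel: r_{i+1} = r_i − f(r_i)·(f′(r_i))^{-1} mod 19^{i+2}, f′(x) = 2x + 7. Iterate:
  r_0 = 3 (mod 19)
  r_1 = 98 (mod 361)
  r_2 = 2986 (mod 6859)
Final: r = 2986 satisfies f(r) ≡ 0 mod 19^3.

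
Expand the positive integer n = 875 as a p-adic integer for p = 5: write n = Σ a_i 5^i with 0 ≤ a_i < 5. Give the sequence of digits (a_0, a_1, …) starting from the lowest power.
(a_0, a_1, …) = (0, 0, 0, 2, 1)

Repeated division by 5 gives the digits low-to-high: 875 = 2·5^3 + 1·5^4. Digit sequence: (0, 0, 0, 2, 1).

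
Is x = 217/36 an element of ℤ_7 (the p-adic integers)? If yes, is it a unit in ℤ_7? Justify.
x ∈ ℤ_7 but not a unit; v_7(x) = 1 > 0

ℤ_7 = {x ∈ ℚ_7 : v_7(x) ≥ 0} and ℤ_7^× = {x ∈ ℤ_7 : v_7(x) = 0}. Here v_7(217/36) = v_7(num) − v_7(den) = 1; compare against these criteria.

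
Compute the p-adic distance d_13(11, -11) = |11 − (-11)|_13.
d_13(11, -11) = 1

Step 1 — x − y = 11 − (-11) = 22. Step 2 — v_13(22) = 0 (factor: 22 = (13^0 · 22); the sign does not affect v_p). Step 3 — |x − y|_13 = 13^{0} = 1.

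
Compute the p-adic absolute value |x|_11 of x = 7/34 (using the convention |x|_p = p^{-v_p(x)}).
|7/34|_11 = 1

Step 1 — compute v_11(x) by factoring powers of 11 out of the numerator and denominator: v_11(7/34) = 0. Step 2 — apply |x|_p = p^{-v_p(x)} = 11^{0} = 1.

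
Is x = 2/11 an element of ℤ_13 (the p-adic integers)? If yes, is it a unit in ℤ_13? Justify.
x ∈ ℤ_13^× (unit); v_13(x) = 0

ℤ_13 = {x ∈ ℚ_13 : v_13(x) ≥ 0} and ℤ_13^× = {x ∈ ℤ_13 : v_13(x) = 0}. Here v_13(2/11) = v_13(num) − v_13(den) = 0; compare against these criteria.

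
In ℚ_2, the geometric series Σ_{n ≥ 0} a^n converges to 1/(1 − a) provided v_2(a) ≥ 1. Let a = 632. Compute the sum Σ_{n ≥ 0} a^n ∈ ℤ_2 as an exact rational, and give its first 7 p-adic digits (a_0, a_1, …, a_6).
Σ a^n = 1/(1 − a) = -1/631;  first 7 digits = (1, 0, 0, 1, 1, 1, 0)

v_2(a) = 3 ≥ 1, so the series converges in ℤ_2 to 1/(1 − a) = 1/(1 − 632) = -1/631. Expand this rational in ℤ_2: compute digits iteratively via d_i = x_i mod 2, x_{i+1} = (x_i − d_i)/2. The first 7 digits are (1, 0, 0, 1, 1, 1, 0).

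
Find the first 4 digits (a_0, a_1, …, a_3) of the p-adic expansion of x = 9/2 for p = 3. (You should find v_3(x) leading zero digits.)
(a_0, …, a_3) = (0, 0, 2, 1)

v_3(9/2) = 2, so a_0 = ... = a_1 = 0. Factor out: x = 3^2 · u with u = 1/2 a unit in ℤ_3. Expand u iteratively via a_{v+i} = u_i mod 3, u_{i+1} = (u_i − a_{v+i})/3:
  u_0 = 1/2;  a_2 = 2;  u_1 = (u_0 − 2)/3 = -1/2
  u_1 = -1/2;  a_3 = 1;  u_2 = (u_1 − 1)/3 = -1/2
Digits: (0, 0, 2, 1).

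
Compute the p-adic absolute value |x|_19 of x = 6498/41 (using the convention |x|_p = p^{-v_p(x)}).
|6498/41|_19 = 1/361

Step 1 — compute v_19(x) by factoring powers of 19 out of the numerator and denominator: v_19(6498/41) = 2. Step 2 — apply |x|_p = p^{-v_p(x)} = 19^{-2} = 1/361.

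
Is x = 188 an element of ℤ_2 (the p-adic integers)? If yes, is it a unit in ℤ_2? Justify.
x ∈ ℤ_2 but not a unit; v_2(x) = 2 > 0

ℤ_2 = {x ∈ ℚ_2 : v_2(x) ≥ 0} and ℤ_2^× = {x ∈ ℤ_2 : v_2(x) = 0}. Here v_2(188) = v_2(num) − v_2(den) = 2; compare against these criteria.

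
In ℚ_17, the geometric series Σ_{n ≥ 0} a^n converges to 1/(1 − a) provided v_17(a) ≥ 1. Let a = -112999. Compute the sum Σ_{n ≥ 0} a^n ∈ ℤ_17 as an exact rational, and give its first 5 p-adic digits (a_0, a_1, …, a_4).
Σ a^n = 1/(1 − a) = 1/113000;  first 5 digits = (1, 0, 0, 11, 15)

v_17(a) = 3 ≥ 1, so the series converges in ℤ_17 to 1/(1 − a) = 1/(1 − (-112999)) = 1/113000. Expand this rational in ℤ_17: compute digits iteratively via d_i = x_i mod 17, x_{i+1} = (x_i − d_i)/17. The first 5 digits are (1, 0, 0, 11, 15).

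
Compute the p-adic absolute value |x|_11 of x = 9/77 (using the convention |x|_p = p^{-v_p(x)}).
|9/77|_11 = 11

Step 1 — compute v_11(x) by factoring powers of 11 out of the numerator and denominator: v_11(9/77) = -1. Step 2 — apply |x|_p = p^{-v_p(x)} = 11^{1} = 11.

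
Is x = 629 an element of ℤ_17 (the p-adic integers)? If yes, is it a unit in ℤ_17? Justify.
x ∈ ℤ_17 but not a unit; v_17(x) = 1 > 0

ℤ_17 = {x ∈ ℚ_17 : v_17(x) ≥ 0} and ℤ_17^× = {x ∈ ℤ_17 : v_17(x) = 0}. Here v_17(629) = v_17(num) − v_17(den) = 1; compare against these criteria.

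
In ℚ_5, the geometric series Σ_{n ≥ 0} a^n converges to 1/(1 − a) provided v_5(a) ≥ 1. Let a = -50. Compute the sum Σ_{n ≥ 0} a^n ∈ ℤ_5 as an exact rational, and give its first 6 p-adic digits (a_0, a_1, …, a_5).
Σ a^n = 1/(1 − a) = 1/51;  first 6 digits = (1, 0, 3, 4, 3, 0)

v_5(a) = 2 ≥ 1, so the series converges in ℤ_5 to 1/(1 − a) = 1/(1 − (-50)) = 1/51. Expand this rational in ℤ_5: compute digits iteratively via d_i = x_i mod 5, x_{i+1} = (x_i − d_i)/5. The first 6 digits are (1, 0, 3, 4, 3, 0).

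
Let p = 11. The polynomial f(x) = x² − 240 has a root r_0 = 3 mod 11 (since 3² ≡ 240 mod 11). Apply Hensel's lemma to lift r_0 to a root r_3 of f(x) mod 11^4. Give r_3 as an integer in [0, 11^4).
r_3 = 10387 (mod 14641)

Hensel's recurrence: r_{i+1} = r_i − f(r_i)·(f′(r_i))^{-1} mod 11^{i+2}, with f′(x) = 2x. Iterate:
  r_0 = 3 (mod 11)
  r_1 = 102 (mod 121)
  r_2 = 1070 (mod 1331)
  r_3 = 10387 (mod 14641)
Final: r_3 = 10387, and one checks f(r_3) ≡ 0 mod 11^4.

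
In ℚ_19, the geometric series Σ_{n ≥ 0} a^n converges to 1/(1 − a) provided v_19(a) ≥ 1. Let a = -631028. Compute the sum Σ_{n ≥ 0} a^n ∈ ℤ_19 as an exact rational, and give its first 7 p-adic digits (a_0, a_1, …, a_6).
Σ a^n = 1/(1 − a) = 1/631029;  first 7 digits = (1, 0, 0, 3, 14, 18, 8)

v_19(a) = 3 ≥ 1, so the series converges in ℤ_19 to 1/(1 − a) = 1/(1 − (-631028)) = 1/631029. Expand this rational in ℤ_19: compute digits iteratively via d_i = x_i mod 19, x_{i+1} = (x_i − d_i)/19. The first 7 digits are (1, 0, 0, 3, 14, 18, 8).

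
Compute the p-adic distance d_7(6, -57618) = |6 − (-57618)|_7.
d_7(6, -57618) = 1/2401

Step 1 — x − y = 6 − (-57618) = 57624. Step 2 — v_7(57624) = 4 (factor: 57624 = (7^4 · 24); the sign does not affect v_p). Step 3 — |x − y|_7 = 7^{-4} = 1/2401.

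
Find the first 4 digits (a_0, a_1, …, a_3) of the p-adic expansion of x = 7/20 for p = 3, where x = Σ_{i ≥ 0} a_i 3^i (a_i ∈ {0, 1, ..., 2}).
(a_0, …, a_3) = (2, 2, 2, 1)

v_3(7/20) = 0 (numerator and denominator both coprime to 3), so x ∈ ℤ_3^×. Compute digits iteratively via a_i = x_i mod 3, x_{i+1} = (x_i − a_i)/3, with x_0 = x:
  x_0 = 7/20;  a_0 = 2;  x_1 = (x_0 − 2)/3 = -11/20
  x_1 = -11/20;  a_1 = 2;  x_2 = (x_1 − 2)/3 = -17/20
  x_2 = -17/20;  a_2 = 2;  x_3 = (x_2 − 2)/3 = -19/20
  x_3 = -19/20;  a_3 = 1;  x_4 = (x_3 − 1)/3 = -13/20
Digits: (2, 2, 2, 1).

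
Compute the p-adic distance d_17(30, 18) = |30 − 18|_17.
d_17(30, 18) = 1

Step 1 — x − y = 30 − 18 = 12. Step 2 — v_17(12) = 0 (factor: 12 = (17^0 · 12); the sign does not affect v_p). Step 3 — |x − y|_17 = 17^{0} = 1.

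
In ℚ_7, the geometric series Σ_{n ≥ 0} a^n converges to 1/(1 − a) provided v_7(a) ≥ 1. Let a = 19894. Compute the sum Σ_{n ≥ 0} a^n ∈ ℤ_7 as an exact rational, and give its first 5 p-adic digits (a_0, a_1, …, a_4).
Σ a^n = 1/(1 − a) = -1/19893;  first 5 digits = (1, 0, 0, 2, 1)

v_7(a) = 3 ≥ 1, so the series converges in ℤ_7 to 1/(1 − a) = 1/(1 − 19894) = -1/19893. Expand this rational in ℤ_7: compute digits iteratively via d_i = x_i mod 7, x_{i+1} = (x_i − d_i)/7. The first 5 digits are (1, 0, 0, 2, 1).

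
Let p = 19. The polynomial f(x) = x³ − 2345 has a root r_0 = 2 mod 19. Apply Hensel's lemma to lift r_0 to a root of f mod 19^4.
r_3 = 84761 (mod 130321)

Hensel: r_{i+1} = r_i − f(r_i)/f′(r_i) mod 19^{i+2}, where f′(x) = 3x². Iterate:
  r_0 = 2 (mod 19)
  r_1 = 287 (mod 361)
  r_2 = 2453 (mod 6859)
  r_3 = 84761 (mod 130321)
Final: r = 84761 with f(r) ≡ 0 mod 19^4.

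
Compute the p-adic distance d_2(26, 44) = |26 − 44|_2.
d_2(26, 44) = 1/2

Step 1 — x − y = 26 − 44 = -18. Step 2 — v_2(-18) = 1 (factor: -18 = −(2^1 · 9); the sign does not affect v_p). Step 3 — |x − y|_2 = 2^{-1} = 1/2.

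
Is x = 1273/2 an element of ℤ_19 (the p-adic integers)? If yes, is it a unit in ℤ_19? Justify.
x ∈ ℤ_19 but not a unit; v_19(x) = 1 > 0

ℤ_19 = {x ∈ ℚ_19 : v_19(x) ≥ 0} and ℤ_19^× = {x ∈ ℤ_19 : v_19(x) = 0}. Here v_19(1273/2) = v_19(num) − v_19(den) = 1; compare against these criteria.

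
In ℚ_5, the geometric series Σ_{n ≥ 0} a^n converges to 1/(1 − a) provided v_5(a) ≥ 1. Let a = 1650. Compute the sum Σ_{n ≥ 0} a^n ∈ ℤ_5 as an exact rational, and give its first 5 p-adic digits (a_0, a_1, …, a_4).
Σ a^n = 1/(1 − a) = -1/1649;  first 5 digits = (1, 0, 1, 3, 3)

v_5(a) = 2 ≥ 1, so the series converges in ℤ_5 to 1/(1 − a) = 1/(1 − 1650) = -1/1649. Expand this rational in ℤ_5: compute digits iteratively via d_i = x_i mod 5, x_{i+1} = (x_i − d_i)/5. The first 5 digits are (1, 0, 1, 3, 3).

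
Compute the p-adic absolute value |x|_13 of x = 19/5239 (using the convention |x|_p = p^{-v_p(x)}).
|19/5239|_13 = 169

Step 1 — compute v_13(x) by factoring powers of 13 out of the numerator and denominator: v_13(19/5239) = -2. Step 2 — apply |x|_p = p^{-v_p(x)} = 13^{2} = 169.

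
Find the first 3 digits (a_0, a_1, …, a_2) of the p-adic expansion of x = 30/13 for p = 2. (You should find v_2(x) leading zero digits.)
(a_0, …, a_2) = (0, 1, 1)

v_2(30/13) = 1, so a_0 = ... = a_0 = 0. Factor out: x = 2^1 · u with u = 15/13 a unit in ℤ_2. Expand u iteratively via a_{v+i} = u_i mod 2, u_{i+1} = (u_i − a_{v+i})/2:
  u_0 = 15/13;  a_1 = 1;  u_1 = (u_0 − 1)/2 = 1/13
  u_1 = 1/13;  a_2 = 1;  u_2 = (u_1 − 1)/2 = -6/13
Digits: (0, 1, 1).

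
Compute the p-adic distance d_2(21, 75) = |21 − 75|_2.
d_2(21, 75) = 1/2

Step 1 — x − y = 21 − 75 = -54. Step 2 — v_2(-54) = 1 (factor: -54 = −(2^1 · 27); the sign does not affect v_p). Step 3 — |x − y|_2 = 2^{-1} = 1/2.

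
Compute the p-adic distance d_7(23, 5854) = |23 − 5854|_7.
d_7(23, 5854) = 1/343

Step 1 — x − y = 23 − 5854 = -5831. Step 2 — v_7(-5831) = 3 (factor: -5831 = −(7^3 · 17); the sign does not affect v_p). Step 3 — |x − y|_7 = 7^{-3} = 1/343.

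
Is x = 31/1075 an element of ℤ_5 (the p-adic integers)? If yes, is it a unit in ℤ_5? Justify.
x ∉ ℤ_5 (v_5(x) = -2 < 0)

ℤ_5 = {x ∈ ℚ_5 : v_5(x) ≥ 0} and ℤ_5^× = {x ∈ ℤ_5 : v_5(x) = 0}. Here v_5(31/1075) = v_5(num) − v_5(den) = -2; compare against these criteria.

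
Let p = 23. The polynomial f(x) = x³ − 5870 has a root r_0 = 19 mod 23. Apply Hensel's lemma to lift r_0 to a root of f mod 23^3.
r_2 = 9311 (mod 12167)

Hensel: r_{i+1} = r_i − f(r_i)/f′(r_i) mod 23^{i+2}, where f′(x) = 3x². Iterate:
  r_0 = 19 (mod 23)
  r_1 = 318 (mod 529)
  r_2 = 9311 (mod 12167)
Final: r = 9311 with f(r) ≡ 0 mod 23^3.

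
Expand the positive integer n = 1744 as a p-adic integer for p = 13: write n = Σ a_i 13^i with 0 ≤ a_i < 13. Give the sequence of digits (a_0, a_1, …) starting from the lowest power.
(a_0, a_1, …) = (2, 4, 10)

Repeated division by 13 gives the digits low-to-high: 1744 = 2 + 4·13^1 + 10·13^2. Digit sequence: (2, 4, 10).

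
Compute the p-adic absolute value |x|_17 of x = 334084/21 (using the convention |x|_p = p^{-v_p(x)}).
|334084/21|_17 = 1/83521

Step 1 — compute v_17(x) by factoring powers of 17 out of the numerator and denominator: v_17(334084/21) = 4. Step 2 — apply |x|_p = p^{-v_p(x)} = 17^{-4} = 1/83521.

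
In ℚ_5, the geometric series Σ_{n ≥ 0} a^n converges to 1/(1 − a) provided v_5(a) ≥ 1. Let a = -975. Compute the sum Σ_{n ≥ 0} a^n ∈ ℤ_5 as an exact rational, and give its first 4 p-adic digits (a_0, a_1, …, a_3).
Σ a^n = 1/(1 − a) = 1/976;  first 4 digits = (1, 0, 1, 2)

v_5(a) = 2 ≥ 1, so the series converges in ℤ_5 to 1/(1 − a) = 1/(1 − (-975)) = 1/976. Expand this rational in ℤ_5: compute digits iteratively via d_i = x_i mod 5, x_{i+1} = (x_i − d_i)/5. The first 4 digits are (1, 0, 1, 2).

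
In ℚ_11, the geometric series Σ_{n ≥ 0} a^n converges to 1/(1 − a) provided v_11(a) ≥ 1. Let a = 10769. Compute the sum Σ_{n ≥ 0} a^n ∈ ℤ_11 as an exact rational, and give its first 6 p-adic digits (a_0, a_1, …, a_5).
Σ a^n = 1/(1 − a) = -1/10768;  first 6 digits = (1, 0, 1, 8, 1, 5)

v_11(a) = 2 ≥ 1, so the series converges in ℤ_11 to 1/(1 − a) = 1/(1 − 10769) = -1/10768. Expand this rational in ℤ_11: compute digits iteratively via d_i = x_i mod 11, x_{i+1} = (x_i − d_i)/11. The first 6 digits are (1, 0, 1, 8, 1, 5).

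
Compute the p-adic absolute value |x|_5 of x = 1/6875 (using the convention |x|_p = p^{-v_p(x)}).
|1/6875|_5 = 625

Step 1 — compute v_5(x) by factoring powers of 5 out of the numerator and denominator: v_5(1/6875) = -4. Step 2 — apply |x|_p = p^{-v_p(x)} = 5^{4} = 625.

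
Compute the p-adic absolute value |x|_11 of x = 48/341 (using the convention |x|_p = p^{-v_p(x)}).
|48/341|_11 = 11

Step 1 — compute v_11(x) by factoring powers of 11 out of the numerator and denominator: v_11(48/341) = -1. Step 2 — apply |x|_p = p^{-v_p(x)} = 11^{1} = 11.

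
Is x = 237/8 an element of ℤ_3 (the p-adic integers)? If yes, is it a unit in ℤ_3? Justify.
x ∈ ℤ_3 but not a unit; v_3(x) = 1 > 0

ℤ_3 = {x ∈ ℚ_3 : v_3(x) ≥ 0} and ℤ_3^× = {x ∈ ℤ_3 : v_3(x) = 0}. Here v_3(237/8) = v_3(num) − v_3(den) = 1; compare against these criteria.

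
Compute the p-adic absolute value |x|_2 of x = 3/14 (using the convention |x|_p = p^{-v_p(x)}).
|3/14|_2 = 2

Step 1 — compute v_2(x) by factoring powers of 2 out of the numerator and denominator: v_2(3/14) = -1. Step 2 — apply |x|_p = p^{-v_p(x)} = 2^{1} = 2.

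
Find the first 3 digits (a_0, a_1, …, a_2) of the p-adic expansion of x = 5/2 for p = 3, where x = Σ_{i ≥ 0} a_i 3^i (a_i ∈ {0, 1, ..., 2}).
(a_0, …, a_2) = (1, 2, 1)

v_3(5/2) = 0 (numerator and denominator both coprime to 3), so x ∈ ℤ_3^×. Compute digits iteratively via a_i = x_i mod 3, x_{i+1} = (x_i − a_i)/3, with x_0 = x:
  x_0 = 5/2;  a_0 = 1;  x_1 = (x_0 − 1)/3 = 1/2
  x_1 = 1/2;  a_1 = 2;  x_2 = (x_1 − 2)/3 = -1/2
  x_2 = -1/2;  a_2 = 1;  x_3 = (x_2 − 1)/3 = -1/2
Digits: (1, 2, 1).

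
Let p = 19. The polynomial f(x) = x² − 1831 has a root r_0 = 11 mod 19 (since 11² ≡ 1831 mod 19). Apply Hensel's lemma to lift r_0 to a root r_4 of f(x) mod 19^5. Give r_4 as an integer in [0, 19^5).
r_4 = 1377074 (mod 2476099)

Hensel's recurrence: r_{i+1} = r_i − f(r_i)·(f′(r_i))^{-1} mod 19^{i+2}, with f′(x) = 2x. Iterate:
  r_0 = 11 (mod 19)
  r_1 = 220 (mod 361)
  r_2 = 5274 (mod 6859)
  r_3 = 73864 (mod 130321)
  r_4 = 1377074 (mod 2476099)
Final: r_4 = 1377074, and one checks f(r_4) ≡ 0 mod 19^5.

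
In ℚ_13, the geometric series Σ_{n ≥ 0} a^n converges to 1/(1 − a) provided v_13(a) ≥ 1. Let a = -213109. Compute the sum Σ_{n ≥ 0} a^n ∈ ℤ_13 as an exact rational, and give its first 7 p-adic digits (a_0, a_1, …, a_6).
Σ a^n = 1/(1 − a) = 1/213110;  first 7 digits = (1, 0, 0, 7, 5, 12, 9)

v_13(a) = 3 ≥ 1, so the series converges in ℤ_13 to 1/(1 − a) = 1/(1 − (-213109)) = 1/213110. Expand this rational in ℤ_13: compute digits iteratively via d_i = x_i mod 13, x_{i+1} = (x_i − d_i)/13. The first 7 digits are (1, 0, 0, 7, 5, 12, 9).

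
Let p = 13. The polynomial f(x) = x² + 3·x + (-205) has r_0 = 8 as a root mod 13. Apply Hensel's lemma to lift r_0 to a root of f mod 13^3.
r_2 = 1295 (mod 2197)

Hensel: r_{i+1} = r_i − f(r_i)·(f′(r_i))^{-1} mod 13^{i+2}, f′(x) = 2x + 3. Iterate:
  r_0 = 8 (mod 13)
  r_1 = 112 (mod 169)
  r_2 = 1295 (mod 2197)
Final: r = 1295 satisfies f(r) ≡ 0 mod 13^3.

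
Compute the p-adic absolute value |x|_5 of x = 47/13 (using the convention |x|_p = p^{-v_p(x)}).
|47/13|_5 = 1

Step 1 — compute v_5(x) by factoring powers of 5 out of the numerator and denominator: v_5(47/13) = 0. Step 2 — apply |x|_p = p^{-v_p(x)} = 5^{0} = 1.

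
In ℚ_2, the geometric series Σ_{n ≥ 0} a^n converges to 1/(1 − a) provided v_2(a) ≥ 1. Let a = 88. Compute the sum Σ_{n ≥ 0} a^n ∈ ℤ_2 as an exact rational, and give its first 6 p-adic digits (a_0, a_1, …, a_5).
Σ a^n = 1/(1 − a) = -1/87;  first 6 digits = (1, 0, 0, 1, 1, 0)

v_2(a) = 3 ≥ 1, so the series converges in ℤ_2 to 1/(1 − a) = 1/(1 − 88) = -1/87. Expand this rational in ℤ_2: compute digits iteratively via d_i = x_i mod 2, x_{i+1} = (x_i − d_i)/2. The first 6 digits are (1, 0, 0, 1, 1, 0).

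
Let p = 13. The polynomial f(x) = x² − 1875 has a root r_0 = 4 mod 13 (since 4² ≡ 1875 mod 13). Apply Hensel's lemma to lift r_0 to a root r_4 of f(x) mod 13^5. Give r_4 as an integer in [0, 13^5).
r_4 = 246575 (mod 371293)

Hensel's recurrence: r_{i+1} = r_i − f(r_i)·(f′(r_i))^{-1} mod 13^{i+2}, with f′(x) = 2x. Iterate:
  r_0 = 4 (mod 13)
  r_1 = 4 (mod 169)
  r_2 = 511 (mod 2197)
  r_3 = 18087 (mod 28561)
  r_4 = 246575 (mod 371293)
Final: r_4 = 246575, and one checks f(r_4) ≡ 0 mod 13^5.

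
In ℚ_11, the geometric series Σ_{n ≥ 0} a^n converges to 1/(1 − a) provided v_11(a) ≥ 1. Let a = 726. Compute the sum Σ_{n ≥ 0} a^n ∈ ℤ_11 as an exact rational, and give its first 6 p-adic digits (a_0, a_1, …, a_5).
Σ a^n = 1/(1 − a) = -1/725;  first 6 digits = (1, 0, 6, 0, 3, 3)

v_11(a) = 2 ≥ 1, so the series converges in ℤ_11 to 1/(1 − a) = 1/(1 − 726) = -1/725. Expand this rational in ℤ_11: compute digits iteratively via d_i = x_i mod 11, x_{i+1} = (x_i − d_i)/11. The first 6 digits are (1, 0, 6, 0, 3, 3).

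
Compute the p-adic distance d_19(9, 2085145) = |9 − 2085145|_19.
d_19(9, 2085145) = 1/130321

Step 1 — x − y = 9 − 2085145 = -2085136. Step 2 — v_19(-2085136) = 4 (factor: -2085136 = −(19^4 · 16); the sign does not affect v_p). Step 3 — |x − y|_19 = 19^{-4} = 1/130321.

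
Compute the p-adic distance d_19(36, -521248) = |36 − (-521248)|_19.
d_19(36, -521248) = 1/130321

Step 1 — x − y = 36 − (-521248) = 521284. Step 2 — v_19(521284) = 4 (factor: 521284 = (19^4 · 4); the sign does not affect v_p). Step 3 — |x − y|_19 = 19^{-4} = 1/130321.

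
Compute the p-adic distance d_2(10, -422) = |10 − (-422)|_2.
d_2(10, -422) = 1/16

Step 1 — x − y = 10 − (-422) = 432. Step 2 — v_2(432) = 4 (factor: 432 = (2^4 · 27); the sign does not affect v_p). Step 3 — |x − y|_2 = 2^{-4} = 1/16.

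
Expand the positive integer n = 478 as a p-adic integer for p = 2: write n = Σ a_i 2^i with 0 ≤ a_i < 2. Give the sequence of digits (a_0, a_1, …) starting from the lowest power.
(a_0, a_1, …) = (0, 1, 1, 1, 1, 0, 1, 1, 1)

Repeated division by 2 gives the digits low-to-high: 478 = 1·2^1 + 1·2^2 + 1·2^3 + 1·2^4 + 1·2^6 + 1·2^7 + 1·2^8. Digit sequence: (0, 1, 1, 1, 1, 0, 1, 1, 1).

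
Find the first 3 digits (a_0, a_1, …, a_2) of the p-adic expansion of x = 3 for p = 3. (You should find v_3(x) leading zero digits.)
(a_0, …, a_2) = (0, 1, 0)

v_3(3) = 1, so a_0 = ... = a_0 = 0. Factor out: x = 3^1 · u with u = 1 a unit in ℤ_3. Expand u iteratively via a_{v+i} = u_i mod 3, u_{i+1} = (u_i − a_{v+i})/3:
  u_0 = 1;  a_1 = 1;  u_1 = (u_0 − 1)/3 = 0
  u_1 = 0;  a_2 = 0;  u_2 = (u_1 − 0)/3 = 0
Digits: (0, 1, 0).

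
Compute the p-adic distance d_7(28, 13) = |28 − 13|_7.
d_7(28, 13) = 1

Step 1 — x − y = 28 − 13 = 15. Step 2 — v_7(15) = 0 (factor: 15 = (7^0 · 15); the sign does not affect v_p). Step 3 — |x − y|_7 = 7^{0} = 1.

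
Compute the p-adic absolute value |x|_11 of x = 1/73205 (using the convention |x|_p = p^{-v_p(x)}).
|1/73205|_11 = 14641

Step 1 — compute v_11(x) by factoring powers of 11 out of the numerator and denominator: v_11(1/73205) = -4. Step 2 — apply |x|_p = p^{-v_p(x)} = 11^{4} = 14641.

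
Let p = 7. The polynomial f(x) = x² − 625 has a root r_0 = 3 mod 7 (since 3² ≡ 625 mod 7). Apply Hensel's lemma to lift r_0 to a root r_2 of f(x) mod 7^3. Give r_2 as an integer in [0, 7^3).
r_2 = 318 (mod 343)

Hensel's recurrence: r_{i+1} = r_i − f(r_i)·(f′(r_i))^{-1} mod 7^{i+2}, with f′(x) = 2x. Iterate:
  r_0 = 3 (mod 7)
  r_1 = 24 (mod 49)
  r_2 = 318 (mod 343)
Final: r_2 = 318, and one checks f(r_2) ≡ 0 mod 7^3.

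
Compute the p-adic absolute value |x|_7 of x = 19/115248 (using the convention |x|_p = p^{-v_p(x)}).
|19/115248|_7 = 2401

Step 1 — compute v_7(x) by factoring powers of 7 out of the numerator and denominator: v_7(19/115248) = -4. Step 2 — apply |x|_p = p^{-v_p(x)} = 7^{4} = 2401.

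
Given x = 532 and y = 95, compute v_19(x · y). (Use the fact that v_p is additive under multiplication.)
v_19(50540) = 2

v_p(x) = 1 (factor: 532 = 19^1 · 28); v_p(y) = 1 (factor: 95 = 19^1 · 5). Additivity: v_p(xy) = v_p(x) + v_p(y) = 1 + 1 = 2. (Direct check: xy = 50540 = 19^2 · (140).)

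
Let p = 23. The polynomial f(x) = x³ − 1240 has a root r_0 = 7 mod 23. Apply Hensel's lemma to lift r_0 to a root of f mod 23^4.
r_3 = 69582 (mod 279841)

Hensel: r_{i+1} = r_i − f(r_i)/f′(r_i) mod 23^{i+2}, where f′(x) = 3x². Iterate:
  r_0 = 7 (mod 23)
  r_1 = 283 (mod 529)
  r_2 = 8747 (mod 12167)
  r_3 = 69582 (mod 279841)
Final: r = 69582 with f(r) ≡ 0 mod 23^4.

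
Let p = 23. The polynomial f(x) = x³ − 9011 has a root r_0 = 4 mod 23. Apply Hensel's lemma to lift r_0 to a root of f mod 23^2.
r_1 = 510 (mod 529)

Hensel: r_{i+1} = r_i − f(r_i)/f′(r_i) mod 23^{i+2}, where f′(x) = 3x². Iterate:
  r_0 = 4 (mod 23)
  r_1 = 510 (mod 529)
Final: r = 510 with f(r) ≡ 0 mod 23^2.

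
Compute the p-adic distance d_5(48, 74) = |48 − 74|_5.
d_5(48, 74) = 1

Step 1 — x − y = 48 − 74 = -26. Step 2 — v_5(-26) = 0 (factor: -26 = −(5^0 · 26); the sign does not affect v_p). Step 3 — |x − y|_5 = 5^{0} = 1.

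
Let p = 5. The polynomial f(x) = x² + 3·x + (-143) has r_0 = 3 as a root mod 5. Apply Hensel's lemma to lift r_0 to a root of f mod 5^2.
r_1 = 3 (mod 25)

Hensel: r_{i+1} = r_i − f(r_i)·(f′(r_i))^{-1} mod 5^{i+2}, f′(x) = 2x + 3. Iterate:
  r_0 = 3 (mod 5)
  r_1 = 3 (mod 25)
Final: r = 3 satisfies f(r) ≡ 0 mod 5^2.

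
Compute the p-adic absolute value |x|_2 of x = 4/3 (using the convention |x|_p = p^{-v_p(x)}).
|4/3|_2 = 1/4

Step 1 — compute v_2(x) by factoring powers of 2 out of the numerator and denominator: v_2(4/3) = 2. Step 2 — apply |x|_p = p^{-v_p(x)} = 2^{-2} = 1/4.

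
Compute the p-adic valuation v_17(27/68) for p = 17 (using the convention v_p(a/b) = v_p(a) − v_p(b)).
v_17(27/68) = -1

Factor powers of 17 from the numerator and denominator of the reduced fraction: 27 = 17^0 · 27 and 68 = 17^1 · 4. Apply v_p(a/b) = v_p(a) − v_p(b): v_17(27/68) = 0 − 1 = -1.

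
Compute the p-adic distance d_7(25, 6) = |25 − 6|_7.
d_7(25, 6) = 1

Step 1 — x − y = 25 − 6 = 19. Step 2 — v_7(19) = 0 (factor: 19 = (7^0 · 19); the sign does not affect v_p). Step 3 — |x − y|_7 = 7^{0} = 1.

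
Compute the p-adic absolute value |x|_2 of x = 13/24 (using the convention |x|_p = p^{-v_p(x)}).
|13/24|_2 = 8

Step 1 — compute v_2(x) by factoring powers of 2 out of the numerator and denominator: v_2(13/24) = -3. Step 2 — apply |x|_p = p^{-v_p(x)} = 2^{3} = 8.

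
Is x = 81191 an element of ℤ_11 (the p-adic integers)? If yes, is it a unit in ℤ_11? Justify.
x ∈ ℤ_11 but not a unit; v_11(x) = 3 > 0

ℤ_11 = {x ∈ ℚ_11 : v_11(x) ≥ 0} and ℤ_11^× = {x ∈ ℤ_11 : v_11(x) = 0}. Here v_11(81191) = v_11(num) − v_11(den) = 3; compare against these criteria.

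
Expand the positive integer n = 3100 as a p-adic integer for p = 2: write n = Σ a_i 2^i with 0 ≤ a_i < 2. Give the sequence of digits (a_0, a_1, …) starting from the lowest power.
(a_0, a_1, …) = (0, 0, 1, 1, 1, 0, 0, 0, 0, 0, 1, 1)

Repeated division by 2 gives the digits low-to-high: 3100 = 1·2^2 + 1·2^3 + 1·2^4 + 1·2^10 + 1·2^11. Digit sequence: (0, 0, 1, 1, 1, 0, 0, 0, 0, 0, 1, 1).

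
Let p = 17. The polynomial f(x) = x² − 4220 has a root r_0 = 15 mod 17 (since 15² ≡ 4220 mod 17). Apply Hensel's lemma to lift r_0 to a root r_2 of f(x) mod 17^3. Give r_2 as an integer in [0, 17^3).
r_2 = 1545 (mod 4913)

Hensel's recurrence: r_{i+1} = r_i − f(r_i)·(f′(r_i))^{-1} mod 17^{i+2}, with f′(x) = 2x. Iterate:
  r_0 = 15 (mod 17)
  r_1 = 100 (mod 289)
  r_2 = 1545 (mod 4913)
Final: r_2 = 1545, and one checks f(r_2) ≡ 0 mod 17^3.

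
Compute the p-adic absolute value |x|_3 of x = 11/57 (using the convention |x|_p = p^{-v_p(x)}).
|11/57|_3 = 3

Step 1 — compute v_3(x) by factoring powers of 3 out of the numerator and denominator: v_3(11/57) = -1. Step 2 — apply |x|_p = p^{-v_p(x)} = 3^{1} = 3.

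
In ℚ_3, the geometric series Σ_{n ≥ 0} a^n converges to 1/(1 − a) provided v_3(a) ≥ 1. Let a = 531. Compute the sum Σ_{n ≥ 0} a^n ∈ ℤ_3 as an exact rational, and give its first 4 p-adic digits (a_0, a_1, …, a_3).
Σ a^n = 1/(1 − a) = -1/530;  first 4 digits = (1, 0, 2, 1)

v_3(a) = 2 ≥ 1, so the series converges in ℤ_3 to 1/(1 − a) = 1/(1 − 531) = -1/530. Expand this rational in ℤ_3: compute digits iteratively via d_i = x_i mod 3, x_{i+1} = (x_i − d_i)/3. The first 4 digits are (1, 0, 2, 1).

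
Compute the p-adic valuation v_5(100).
v_5(100) = 2

v_5(n) is the largest exponent k such that 5^k divides n. Factor out: 100 = 5^2 · 4. (Sign doesn't affect v_p.) So v_5(100) = 2.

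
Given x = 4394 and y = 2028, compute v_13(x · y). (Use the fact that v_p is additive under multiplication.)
v_13(8911032) = 5

v_p(x) = 3 (factor: 4394 = 13^3 · 2); v_p(y) = 2 (factor: 2028 = 13^2 · 12). Additivity: v_p(xy) = v_p(x) + v_p(y) = 3 + 2 = 5. (Direct check: xy = 8911032 = 13^5 · (24).)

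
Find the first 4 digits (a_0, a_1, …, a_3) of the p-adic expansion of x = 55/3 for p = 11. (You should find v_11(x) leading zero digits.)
(a_0, …, a_3) = (0, 9, 3, 7)

v_11(55/3) = 1, so a_0 = ... = a_0 = 0. Factor out: x = 11^1 · u with u = 5/3 a unit in ℤ_11. Expand u iteratively via a_{v+i} = u_i mod 11, u_{i+1} = (u_i − a_{v+i})/11:
  u_0 = 5/3;  a_1 = 9;  u_1 = (u_0 − 9)/11 = -2/3
  u_1 = -2/3;  a_2 = 3;  u_2 = (u_1 − 3)/11 = -1/3
  u_2 = -1/3;  a_3 = 7;  u_3 = (u_2 − 7)/11 = -2/3
Digits: (0, 9, 3, 7).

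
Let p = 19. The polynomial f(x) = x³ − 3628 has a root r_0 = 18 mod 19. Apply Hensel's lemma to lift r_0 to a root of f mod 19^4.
r_3 = 23350 (mod 130321)

Hensel: r_{i+1} = r_i − f(r_i)/f′(r_i) mod 19^{i+2}, where f′(x) = 3x². Iterate:
  r_0 = 18 (mod 19)
  r_1 = 246 (mod 361)
  r_2 = 2773 (mod 6859)
  r_3 = 23350 (mod 130321)
Final: r = 23350 with f(r) ≡ 0 mod 19^4.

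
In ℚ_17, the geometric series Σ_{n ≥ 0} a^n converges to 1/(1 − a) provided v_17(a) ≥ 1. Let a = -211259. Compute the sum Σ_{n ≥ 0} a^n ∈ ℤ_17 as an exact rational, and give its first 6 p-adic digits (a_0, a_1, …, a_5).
Σ a^n = 1/(1 − a) = 1/211260;  first 6 digits = (1, 0, 0, 8, 14, 16)

v_17(a) = 3 ≥ 1, so the series converges in ℤ_17 to 1/(1 − a) = 1/(1 − (-211259)) = 1/211260. Expand this rational in ℤ_17: compute digits iteratively via d_i = x_i mod 17, x_{i+1} = (x_i − d_i)/17. The first 6 digits are (1, 0, 0, 8, 14, 16).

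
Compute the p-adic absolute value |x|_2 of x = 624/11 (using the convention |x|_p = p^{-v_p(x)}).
|624/11|_2 = 1/16

Step 1 — compute v_2(x) by factoring powers of 2 out of the numerator and denominator: v_2(624/11) = 4. Step 2 — apply |x|_p = p^{-v_p(x)} = 2^{-4} = 1/16.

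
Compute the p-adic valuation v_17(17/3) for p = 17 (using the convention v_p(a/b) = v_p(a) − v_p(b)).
v_17(17/3) = 1

Factor powers of 17 from the numerator and denominator of the reduced fraction: 17 = 17^1 · 1 and 3 = 17^0 · 3. Apply v_p(a/b) = v_p(a) − v_p(b): v_17(17/3) = 1 − 0 = 1.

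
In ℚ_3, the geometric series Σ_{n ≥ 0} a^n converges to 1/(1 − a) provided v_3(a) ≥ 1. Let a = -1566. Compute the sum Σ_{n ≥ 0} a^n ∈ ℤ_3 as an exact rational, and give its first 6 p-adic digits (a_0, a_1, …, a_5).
Σ a^n = 1/(1 − a) = 1/1567;  first 6 digits = (1, 0, 0, 2, 1, 2)

v_3(a) = 3 ≥ 1, so the series converges in ℤ_3 to 1/(1 − a) = 1/(1 − (-1566)) = 1/1567. Expand this rational in ℤ_3: compute digits iteratively via d_i = x_i mod 3, x_{i+1} = (x_i − d_i)/3. The first 6 digits are (1, 0, 0, 2, 1, 2).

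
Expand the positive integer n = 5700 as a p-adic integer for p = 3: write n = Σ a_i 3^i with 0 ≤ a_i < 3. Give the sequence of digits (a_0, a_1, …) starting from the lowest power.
(a_0, a_1, …) = (0, 1, 0, 1, 1, 2, 1, 2)

Repeated division by 3 gives the digits low-to-high: 5700 = 1·3^1 + 1·3^3 + 1·3^4 + 2·3^5 + 1·3^6 + 2·3^7. Digit sequence: (0, 1, 0, 1, 1, 2, 1, 2).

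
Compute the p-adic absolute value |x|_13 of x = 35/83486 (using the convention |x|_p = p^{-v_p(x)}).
|35/83486|_13 = 2197

Step 1 — compute v_13(x) by factoring powers of 13 out of the numerator and denominator: v_13(35/83486) = -3. Step 2 — apply |x|_p = p^{-v_p(x)} = 13^{3} = 2197.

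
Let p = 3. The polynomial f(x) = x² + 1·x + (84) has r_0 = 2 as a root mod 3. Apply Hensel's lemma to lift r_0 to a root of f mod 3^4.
r_3 = 65 (mod 81)

Hensel: r_{i+1} = r_i − f(r_i)·(f′(r_i))^{-1} mod 3^{i+2}, f′(x) = 2x + 1. Iterate:
  r_0 = 2 (mod 3)
  r_1 = 2 (mod 9)
  r_2 = 11 (mod 27)
  r_3 = 65 (mod 81)
Final: r = 65 satisfies f(r) ≡ 0 mod 3^4.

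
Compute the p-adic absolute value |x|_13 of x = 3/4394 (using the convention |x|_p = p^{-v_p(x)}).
|3/4394|_13 = 2197

Step 1 — compute v_13(x) by factoring powers of 13 out of the numerator and denominator: v_13(3/4394) = -3. Step 2 — apply |x|_p = p^{-v_p(x)} = 13^{3} = 2197.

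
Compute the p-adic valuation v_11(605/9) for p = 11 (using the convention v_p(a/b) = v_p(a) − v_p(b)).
v_11(605/9) = 2

Factor powers of 11 from the numerator and denominator of the reduced fraction: 605 = 11^2 · 5 and 9 = 11^0 · 9. Apply v_p(a/b) = v_p(a) − v_p(b): v_11(605/9) = 2 − 0 = 2.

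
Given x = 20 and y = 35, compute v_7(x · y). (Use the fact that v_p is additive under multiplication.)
v_7(700) = 1

v_p(x) = 0 (factor: 20 = 7^0 · 20); v_p(y) = 1 (factor: 35 = 7^1 · 5). Additivity: v_p(xy) = v_p(x) + v_p(y) = 0 + 1 = 1. (Direct check: xy = 700 = 7^1 · (100).)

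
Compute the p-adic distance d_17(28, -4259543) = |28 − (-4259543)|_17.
d_17(28, -4259543) = 1/1419857

Step 1 — x − y = 28 − (-4259543) = 4259571. Step 2 — v_17(4259571) = 5 (factor: 4259571 = (17^5 · 3); the sign does not affect v_p). Step 3 — |x − y|_17 = 17^{-5} = 1/1419857.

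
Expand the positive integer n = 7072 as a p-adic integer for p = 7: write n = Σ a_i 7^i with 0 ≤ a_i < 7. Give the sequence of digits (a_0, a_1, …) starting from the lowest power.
(a_0, a_1, …) = (2, 2, 4, 6, 2)

Repeated division by 7 gives the digits low-to-high: 7072 = 2 + 2·7^1 + 4·7^2 + 6·7^3 + 2·7^4. Digit sequence: (2, 2, 4, 6, 2).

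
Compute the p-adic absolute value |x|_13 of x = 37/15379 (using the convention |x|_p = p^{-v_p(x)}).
|37/15379|_13 = 2197

Step 1 — compute v_13(x) by factoring powers of 13 out of the numerator and denominator: v_13(37/15379) = -3. Step 2 — apply |x|_p = p^{-v_p(x)} = 13^{3} = 2197.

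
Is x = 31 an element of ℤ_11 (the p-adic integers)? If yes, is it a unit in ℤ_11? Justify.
x ∈ ℤ_11^× (unit); v_11(x) = 0

ℤ_11 = {x ∈ ℚ_11 : v_11(x) ≥ 0} and ℤ_11^× = {x ∈ ℤ_11 : v_11(x) = 0}. Here v_11(31) = v_11(num) − v_11(den) = 0; compare against these criteria.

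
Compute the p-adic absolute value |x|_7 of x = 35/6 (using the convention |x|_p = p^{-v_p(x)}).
|35/6|_7 = 1/7

Step 1 — compute v_7(x) by factoring powers of 7 out of the numerator and denominator: v_7(35/6) = 1. Step 2 — apply |x|_p = p^{-v_p(x)} = 7^{-1} = 1/7.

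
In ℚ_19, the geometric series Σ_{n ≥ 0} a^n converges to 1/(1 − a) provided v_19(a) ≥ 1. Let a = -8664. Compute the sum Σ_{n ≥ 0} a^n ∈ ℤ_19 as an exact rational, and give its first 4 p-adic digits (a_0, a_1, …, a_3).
Σ a^n = 1/(1 − a) = 1/8665;  first 4 digits = (1, 0, 14, 17)

v_19(a) = 2 ≥ 1, so the series converges in ℤ_19 to 1/(1 − a) = 1/(1 − (-8664)) = 1/8665. Expand this rational in ℤ_19: compute digits iteratively via d_i = x_i mod 19, x_{i+1} = (x_i − d_i)/19. The first 4 digits are (1, 0, 14, 17).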